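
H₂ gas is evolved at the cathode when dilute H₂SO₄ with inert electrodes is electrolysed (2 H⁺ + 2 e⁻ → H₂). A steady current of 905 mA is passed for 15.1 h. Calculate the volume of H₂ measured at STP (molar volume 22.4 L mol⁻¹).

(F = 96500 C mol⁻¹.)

Q = I·t = 0.9050 A × 54360 s = 49200 C.
n(e⁻) = Q/F = 49200 / 96500 = 0.5098 mol.
2 electrons are transferred per H₂ molecule, so n(H₂) = 0.5098 / 2 = 0.2549 mol.
V = n × V_m = 0.2549 × 22.4 = 5.71 L.

5.71 L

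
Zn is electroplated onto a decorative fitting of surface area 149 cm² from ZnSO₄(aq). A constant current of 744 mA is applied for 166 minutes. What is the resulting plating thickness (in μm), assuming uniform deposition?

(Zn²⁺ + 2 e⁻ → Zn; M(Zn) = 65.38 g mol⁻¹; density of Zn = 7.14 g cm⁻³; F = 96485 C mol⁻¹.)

23.6 μm

Q = I·t = 0.7440 × 9960.0 = 7410 C; n(e⁻) = 0.07680 mol.
n(Zn) = n(e⁻)/2 = 0.03840 mol, so m = 0.03840 × 65.38 = 2.511 g.
Volume = m/ρ = 2.511 / 7.14 = 0.3516 cm³.
Thickness = V/A = 0.3516 / 149 = 0.00236 cm = 23.6 μm.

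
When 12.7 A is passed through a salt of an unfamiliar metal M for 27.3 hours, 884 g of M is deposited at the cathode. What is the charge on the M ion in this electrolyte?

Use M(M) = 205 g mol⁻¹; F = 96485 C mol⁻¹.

+3

Q = I·t = 12.70 A × 98280 s = 1248000 C, so n(e⁻) = 1248000/96485 = 12.94 mol.
n(M) deposited = 884 / 205 = 4.312 mol.
Electrons per atom = n(e⁻)/n(M) = 12.94 / 4.312 = 3.00 ≈ 3, so the ion is M³⁺.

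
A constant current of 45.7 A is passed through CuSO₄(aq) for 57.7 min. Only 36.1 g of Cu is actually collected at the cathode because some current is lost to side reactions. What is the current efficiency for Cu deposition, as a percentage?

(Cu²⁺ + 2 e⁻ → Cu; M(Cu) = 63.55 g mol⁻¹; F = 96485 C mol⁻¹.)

69.3 %

Q = I·t = 45.70 × 3462.0 = 158200 C; n(e⁻) = 158200/96485 = 1.640 mol.
Theoretical n(Cu) = n(e⁻)/2 = 0.8199 mol, i.e. m_theo = 0.8199 × 63.55 = 52.10 g.
Efficiency = m_actual / m_theo = 36.1 / 52.10 = 69.3 %.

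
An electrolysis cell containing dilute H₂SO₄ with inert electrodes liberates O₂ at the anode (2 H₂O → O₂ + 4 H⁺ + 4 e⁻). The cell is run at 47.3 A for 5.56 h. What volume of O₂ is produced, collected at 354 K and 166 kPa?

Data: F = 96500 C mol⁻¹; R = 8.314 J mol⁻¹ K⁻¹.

Q = I·t = 47.30 A × 20016 s = 946800 C.
n(e⁻) = Q/F = 946800 / 96500 = 9.811 mol.
4 electrons are transferred per O₂ molecule, so n(O₂) = 9.811 / 4 = 2.453 mol.
V = nRT/P = (2.453 × 8.314 × 354) / (166 × 10³ Pa) = 0.0435 m³ = 43.5 L.

43.5 L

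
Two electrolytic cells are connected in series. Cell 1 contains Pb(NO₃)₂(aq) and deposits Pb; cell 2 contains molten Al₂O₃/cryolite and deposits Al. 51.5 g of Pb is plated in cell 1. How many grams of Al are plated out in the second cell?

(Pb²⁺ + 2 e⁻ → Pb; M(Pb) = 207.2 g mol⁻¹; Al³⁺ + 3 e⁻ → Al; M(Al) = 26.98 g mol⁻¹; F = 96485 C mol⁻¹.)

n(Pb) = 51.5 / 207.2 = 0.2486 mol.
Since Pb²⁺ + 2 e⁻ → Pb, n(e⁻) passed = 2 × 0.2486 = 0.4971 mol.
Cells in series carry the same charge, so the same 0.4971 mol of electrons passes through cell 2.
Al³⁺ + 3 e⁻ → Al, so n(Al) = 0.4971 / 3 = 0.1657 mol.
m(Al) = 0.1657 × 26.98 = 4.47 g.

4.47 g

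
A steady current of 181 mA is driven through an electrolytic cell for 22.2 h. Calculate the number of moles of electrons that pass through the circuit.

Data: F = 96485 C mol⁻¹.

0.150 mol

Q = I·t = 0.1810 A × 79920 s = 14470 C.
n(e⁻) = Q/F = 14470 / 96485 = 0.150 mol.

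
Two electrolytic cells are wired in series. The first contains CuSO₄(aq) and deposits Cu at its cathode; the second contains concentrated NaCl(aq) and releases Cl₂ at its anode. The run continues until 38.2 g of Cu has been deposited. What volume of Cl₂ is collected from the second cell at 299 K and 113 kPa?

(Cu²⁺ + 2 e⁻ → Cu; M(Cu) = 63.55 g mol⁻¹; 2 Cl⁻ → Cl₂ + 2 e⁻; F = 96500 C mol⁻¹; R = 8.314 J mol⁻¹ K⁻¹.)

n(Cu) = 38.2 / 63.55 = 0.6011 mol, so n(e⁻) = 2 × 0.6011 = 1.202 mol.
The cells are in series, so the same 1.202 mol of electrons passes through the second cell.
2 Cl⁻ → Cl₂ + 2 e⁻ — 2 mol e⁻ per mol Cl₂, so n(Cl₂) = 1.202/2 = 0.6011 mol.
V = nRT/P = (0.6011 × 8.314 × 299) / (113 × 10³) = 0.0132 m³ = 13.2 L.

13.2 L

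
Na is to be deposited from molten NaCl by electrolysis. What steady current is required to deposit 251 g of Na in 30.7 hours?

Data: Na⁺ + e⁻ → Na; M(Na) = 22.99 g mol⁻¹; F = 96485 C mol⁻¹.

9.53 A

n(Na) = 251 / 22.99 = 10.92 mol.
n(e⁻) = 1 × 10.92 = 10.92 mol.
Q = n(e⁻)·F = 10.92 × 96485 = 1053000 C.
I = Q/t = 1053000 / 110520 s = 9.53 A.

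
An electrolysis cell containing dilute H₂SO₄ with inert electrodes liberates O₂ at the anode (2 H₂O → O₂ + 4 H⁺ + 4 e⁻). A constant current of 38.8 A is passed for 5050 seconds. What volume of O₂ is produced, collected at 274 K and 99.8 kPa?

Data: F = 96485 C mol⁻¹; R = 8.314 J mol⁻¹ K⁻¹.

11.6 L

Q = I·t = 38.80 A × 5050.0 s = 195900 C.
n(e⁻) = Q/F = 195900 / 96485 = 2.031 mol.
4 electrons are transferred per O₂ molecule, so n(O₂) = 2.031 / 4 = 0.5077 mol.
V = nRT/P = (0.5077 × 8.314 × 274) / (99.8 × 10³ Pa) = 0.0116 m³ = 11.6 L.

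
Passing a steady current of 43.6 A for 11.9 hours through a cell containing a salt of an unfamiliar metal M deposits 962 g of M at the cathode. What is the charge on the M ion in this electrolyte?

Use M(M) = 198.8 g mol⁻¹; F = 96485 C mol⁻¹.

+4

Q = I·t = 43.60 A × 42840 s = 1868000 C, so n(e⁻) = 1868000/96485 = 19.36 mol.
n(M) deposited = 962 / 198.8 = 4.839 mol.
Electrons per atom = n(e⁻)/n(M) = 19.36 / 4.839 = 4.00 ≈ 4, so the ion is M⁴⁺.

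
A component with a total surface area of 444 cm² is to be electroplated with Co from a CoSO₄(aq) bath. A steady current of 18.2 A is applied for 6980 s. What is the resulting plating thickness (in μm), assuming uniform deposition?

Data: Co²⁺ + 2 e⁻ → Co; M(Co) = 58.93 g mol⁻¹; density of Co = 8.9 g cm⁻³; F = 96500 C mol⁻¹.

Q = I·t = 18.20 × 6980.0 = 127000 C; n(e⁻) = 1.316 mol.
n(Co) = n(e⁻)/2 = 0.6582 mol, so m = 0.6582 × 58.93 = 38.79 g.
Volume = m/ρ = 38.79 / 8.9 = 4.358 cm³.
Thickness = V/A = 4.358 / 444 = 0.00982 cm = 98.2 μm.

98.2 μm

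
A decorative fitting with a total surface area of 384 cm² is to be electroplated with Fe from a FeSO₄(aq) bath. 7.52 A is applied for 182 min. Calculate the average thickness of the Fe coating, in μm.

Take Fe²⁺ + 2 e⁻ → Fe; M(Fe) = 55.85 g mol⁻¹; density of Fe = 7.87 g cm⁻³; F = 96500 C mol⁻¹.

78.6 μm

Q = I·t = 7.520 × 10920 = 82120 C; n(e⁻) = 0.8510 mol.
n(Fe) = n(e⁻)/2 = 0.4255 mol, so m = 0.4255 × 55.85 = 23.76 g.
Volume = m/ρ = 23.76 / 7.87 = 3.019 cm³.
Thickness = V/A = 3.019 / 384 = 0.00786 cm = 78.6 μm.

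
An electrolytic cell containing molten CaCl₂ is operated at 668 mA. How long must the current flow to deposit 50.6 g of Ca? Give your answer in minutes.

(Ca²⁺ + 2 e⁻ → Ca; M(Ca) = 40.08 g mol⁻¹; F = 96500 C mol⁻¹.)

6080 min

n(Ca) = m/M = 50.6 / 40.08 = 1.262 mol.
Each Ca atom requires 2 electrons, so n(e⁻) = 2 × 1.262 = 2.525 mol.
Q = n(e⁻)·F = 2.525 × 96500 = 243700 C.
t = Q/I = 243700 / 0.6680 A = 364800 s = 6080 min.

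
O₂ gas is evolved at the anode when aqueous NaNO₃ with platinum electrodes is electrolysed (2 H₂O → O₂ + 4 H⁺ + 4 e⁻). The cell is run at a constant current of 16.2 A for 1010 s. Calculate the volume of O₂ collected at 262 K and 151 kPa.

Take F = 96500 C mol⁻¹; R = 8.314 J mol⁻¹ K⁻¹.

0.611 L

Q = I·t = 16.20 A × 1010.0 s = 16360 C.
n(e⁻) = Q/F = 16360 / 96500 = 0.1696 mol.
4 electrons are transferred per O₂ molecule, so n(O₂) = 0.1696 / 4 = 0.04239 mol.
V = nRT/P = (0.04239 × 8.314 × 262) / (151 × 10³ Pa) = 6.11 × 10⁻⁴ m³ = 0.611 L.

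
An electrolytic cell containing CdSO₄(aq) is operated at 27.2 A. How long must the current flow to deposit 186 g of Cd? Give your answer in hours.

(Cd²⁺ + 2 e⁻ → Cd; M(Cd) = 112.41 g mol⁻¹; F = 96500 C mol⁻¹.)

n(Cd) = m/M = 186 / 112.41 = 1.655 mol.
Each Cd atom requires 2 electrons, so n(e⁻) = 2 × 1.655 = 3.309 mol.
Q = n(e⁻)·F = 3.309 × 96500 = 319300 C.
t = Q/I = 319300 / 27.20 A = 11740 s = 3.26 h.

3.26 h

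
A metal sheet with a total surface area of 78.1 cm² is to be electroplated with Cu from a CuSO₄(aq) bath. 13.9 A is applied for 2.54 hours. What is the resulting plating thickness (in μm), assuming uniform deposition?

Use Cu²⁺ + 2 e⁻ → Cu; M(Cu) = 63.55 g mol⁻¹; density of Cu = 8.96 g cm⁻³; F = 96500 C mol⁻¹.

Q = I·t = 13.90 × 9144.0 = 127100 C; n(e⁻) = 1.317 mol.
n(Cu) = n(e⁻)/2 = 0.6586 mol, so m = 0.6586 × 63.55 = 41.85 g.
Volume = m/ρ = 41.85 / 8.96 = 4.671 cm³.
Thickness = V/A = 4.671 / 78.1 = 0.0598 cm = 598 μm.

598 μm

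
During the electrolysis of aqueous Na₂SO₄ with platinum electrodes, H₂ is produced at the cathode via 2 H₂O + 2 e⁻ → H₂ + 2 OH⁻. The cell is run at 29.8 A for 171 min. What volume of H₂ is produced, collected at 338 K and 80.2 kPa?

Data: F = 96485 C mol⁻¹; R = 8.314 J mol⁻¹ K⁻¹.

Q = I·t = 29.80 A × 10260 s = 305700 C.
n(e⁻) = Q/F = 305700 / 96485 = 3.169 mol.
2 electrons are transferred per H₂ molecule, so n(H₂) = 3.169 / 2 = 1.584 mol.
V = nRT/P = (1.584 × 8.314 × 338) / (80.2 × 10³ Pa) = 0.0555 m³ = 55.5 L.

55.5 L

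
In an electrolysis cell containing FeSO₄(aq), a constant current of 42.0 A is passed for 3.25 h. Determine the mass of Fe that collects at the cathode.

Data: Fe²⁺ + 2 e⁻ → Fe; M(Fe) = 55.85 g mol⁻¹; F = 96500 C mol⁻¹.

Q = I·t = 42.00 A × 11700 s = 491400 C.
n(e⁻) = Q/F = 491400 / 96500 = 5.092 mol.
Fe²⁺ + 2 e⁻ → Fe, so n(Fe) = n(e⁻)/2 = 2.546 mol.
m = n·M = 2.546 × 55.85 = 142 g.

142 g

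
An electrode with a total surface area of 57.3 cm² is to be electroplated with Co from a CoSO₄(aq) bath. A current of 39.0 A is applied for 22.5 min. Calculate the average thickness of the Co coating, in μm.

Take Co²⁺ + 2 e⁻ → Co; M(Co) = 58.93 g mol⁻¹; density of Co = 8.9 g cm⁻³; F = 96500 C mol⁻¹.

315 μm

Q = I·t = 39.00 × 1350.0 = 52650 C; n(e⁻) = 0.5456 mol.
n(Co) = n(e⁻)/2 = 0.2728 mol, so m = 0.2728 × 58.93 = 16.08 g.
Volume = m/ρ = 16.08 / 8.9 = 1.806 cm³.
Thickness = V/A = 1.806 / 57.3 = 0.0315 cm = 315 μm.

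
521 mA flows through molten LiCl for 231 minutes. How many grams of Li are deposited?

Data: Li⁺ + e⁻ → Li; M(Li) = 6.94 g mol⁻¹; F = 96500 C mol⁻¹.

Q = I·t = 0.5210 A × 13860 s = 7221 C.
n(e⁻) = Q/F = 7221 / 96500 = 0.07483 mol.
Li⁺ + e⁻ → Li, so n(Li) = n(e⁻)/1 = 0.07483 mol.
m = n·M = 0.07483 × 6.94 = 0.519 g.

0.519 g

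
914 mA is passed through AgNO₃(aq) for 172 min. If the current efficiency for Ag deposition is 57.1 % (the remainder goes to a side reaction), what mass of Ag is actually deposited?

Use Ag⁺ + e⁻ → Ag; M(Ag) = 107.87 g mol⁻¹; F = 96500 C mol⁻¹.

Q = I·t = 0.9140 × 10320 = 9432 C.
n(e⁻) = 9432/96500 = 0.09775 mol; theoretically n(Ag) = 0.09775/1 = 0.09775 mol, m_theo = 10.54 g.
At 57.1 % efficiency, m_actual = 0.571 × 10.54 = 6.02 g.

6.02 g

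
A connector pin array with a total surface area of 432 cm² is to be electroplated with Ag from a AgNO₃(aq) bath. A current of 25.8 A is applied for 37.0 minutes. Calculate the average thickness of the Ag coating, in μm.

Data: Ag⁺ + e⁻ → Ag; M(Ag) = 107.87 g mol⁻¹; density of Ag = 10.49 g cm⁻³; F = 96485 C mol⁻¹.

141 μm

Q = I·t = 25.80 × 2220.0 = 57280 C; n(e⁻) = 0.5936 mol.
n(Ag) = n(e⁻)/1 = 0.5936 mol, so m = 0.5936 × 107.87 = 64.03 g.
Volume = m/ρ = 64.03 / 10.49 = 6.104 cm³.
Thickness = V/A = 6.104 / 432 = 0.0141 cm = 141 μm.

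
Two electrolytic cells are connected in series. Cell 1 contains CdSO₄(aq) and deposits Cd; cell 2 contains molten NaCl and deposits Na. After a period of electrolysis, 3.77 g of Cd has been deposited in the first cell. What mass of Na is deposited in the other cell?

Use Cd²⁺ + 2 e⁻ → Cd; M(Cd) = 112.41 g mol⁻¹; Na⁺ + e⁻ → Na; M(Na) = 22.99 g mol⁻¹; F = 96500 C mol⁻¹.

1.54 g

n(Cd) = 3.77 / 112.41 = 0.03354 mol.
Since Cd²⁺ + 2 e⁻ → Cd, n(e⁻) passed = 2 × 0.03354 = 0.06708 mol.
Cells in series carry the same charge, so the same 0.06708 mol of electrons passes through cell 2.
Na⁺ + e⁻ → Na, so n(Na) = 0.06708 / 1 = 0.06708 mol.
m(Na) = 0.06708 × 22.99 = 1.54 g.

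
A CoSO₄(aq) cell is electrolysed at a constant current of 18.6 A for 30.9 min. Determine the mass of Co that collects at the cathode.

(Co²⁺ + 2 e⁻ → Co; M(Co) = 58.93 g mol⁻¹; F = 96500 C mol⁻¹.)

10.5 g

Q = I·t = 18.60 A × 1854.0 s = 34480 C.
n(e⁻) = Q/F = 34480 / 96500 = 0.3574 mol.
Co²⁺ + 2 e⁻ → Co, so n(Co) = n(e⁻)/2 = 0.1787 mol.
m = n·M = 0.1787 × 58.93 = 10.5 g.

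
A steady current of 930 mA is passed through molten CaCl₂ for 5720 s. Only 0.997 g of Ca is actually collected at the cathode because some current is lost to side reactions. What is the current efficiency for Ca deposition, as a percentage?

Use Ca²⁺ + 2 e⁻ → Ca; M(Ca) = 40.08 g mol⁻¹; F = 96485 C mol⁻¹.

Q = I·t = 0.9300 × 5720.0 = 5320 C; n(e⁻) = 5320/96485 = 0.05513 mol.
Theoretical n(Ca) = n(e⁻)/2 = 0.02757 mol, i.e. m_theo = 0.02757 × 40.08 = 1.105 g.
Efficiency = m_actual / m_theo = 0.997 / 1.105 = 90.2 %.

90.2 %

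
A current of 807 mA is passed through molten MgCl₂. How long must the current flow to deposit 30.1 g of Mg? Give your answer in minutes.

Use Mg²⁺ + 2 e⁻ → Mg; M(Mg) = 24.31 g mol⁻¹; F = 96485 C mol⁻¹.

4930 min

n(Mg) = m/M = 30.1 / 24.31 = 1.238 mol.
Each Mg atom requires 2 electrons, so n(e⁻) = 2 × 1.238 = 2.476 mol.
Q = n(e⁻)·F = 2.476 × 96485 = 238900 C.
t = Q/I = 238900 / 0.8070 A = 296100 s = 4930 min.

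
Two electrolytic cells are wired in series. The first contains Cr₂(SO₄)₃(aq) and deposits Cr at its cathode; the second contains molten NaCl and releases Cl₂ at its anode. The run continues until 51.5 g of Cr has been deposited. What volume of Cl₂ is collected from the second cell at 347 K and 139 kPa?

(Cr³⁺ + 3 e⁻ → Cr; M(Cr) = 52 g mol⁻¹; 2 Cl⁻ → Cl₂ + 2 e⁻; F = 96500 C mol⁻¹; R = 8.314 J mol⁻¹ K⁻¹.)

30.8 L

n(Cr) = 51.5 / 52 = 0.9904 mol, so n(e⁻) = 3 × 0.9904 = 2.971 mol.
The cells are in series, so the same 2.971 mol of electrons passes through the second cell.
2 Cl⁻ → Cl₂ + 2 e⁻ — 2 mol e⁻ per mol Cl₂, so n(Cl₂) = 2.971/2 = 1.486 mol.
V = nRT/P = (1.486 × 8.314 × 347) / (139 × 10³) = 0.0308 m³ = 30.8 L.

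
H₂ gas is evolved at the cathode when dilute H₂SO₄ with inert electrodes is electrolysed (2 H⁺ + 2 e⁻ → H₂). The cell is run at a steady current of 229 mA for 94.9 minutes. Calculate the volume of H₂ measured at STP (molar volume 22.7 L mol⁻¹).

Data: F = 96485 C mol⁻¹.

Q = I·t = 0.2290 A × 5694.0 s = 1304 C.
n(e⁻) = Q/F = 1304 / 96485 = 0.01351 mol.
2 electrons are transferred per H₂ molecule, so n(H₂) = 0.01351 / 2 = 0.006757 mol.
V = n × V_m = 0.006757 × 22.7 = 0.153 L.

0.153 L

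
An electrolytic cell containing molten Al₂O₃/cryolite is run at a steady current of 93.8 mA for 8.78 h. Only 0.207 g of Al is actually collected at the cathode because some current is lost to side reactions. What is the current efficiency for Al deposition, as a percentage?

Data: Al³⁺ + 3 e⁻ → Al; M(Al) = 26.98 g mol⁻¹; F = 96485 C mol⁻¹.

Q = I·t = 0.09380 × 31608 = 2965 C; n(e⁻) = 2965/96485 = 0.03073 mol.
Theoretical n(Al) = n(e⁻)/3 = 0.01024 mol, i.e. m_theo = 0.01024 × 26.98 = 0.2764 g.
Efficiency = m_actual / m_theo = 0.207 / 0.2764 = 74.9 %.

74.9 %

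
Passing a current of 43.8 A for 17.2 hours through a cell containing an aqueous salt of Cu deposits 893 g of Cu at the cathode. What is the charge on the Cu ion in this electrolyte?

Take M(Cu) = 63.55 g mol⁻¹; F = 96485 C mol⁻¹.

+2

Q = I·t = 43.80 A × 61920 s = 2712000 C, so n(e⁻) = 2712000/96485 = 28.11 mol.
n(Cu) deposited = 893 / 63.55 = 14.05 mol.
Electrons per atom = n(e⁻)/n(Cu) = 28.11 / 14.05 = 2.00 ≈ 2, so the ion is Cu²⁺.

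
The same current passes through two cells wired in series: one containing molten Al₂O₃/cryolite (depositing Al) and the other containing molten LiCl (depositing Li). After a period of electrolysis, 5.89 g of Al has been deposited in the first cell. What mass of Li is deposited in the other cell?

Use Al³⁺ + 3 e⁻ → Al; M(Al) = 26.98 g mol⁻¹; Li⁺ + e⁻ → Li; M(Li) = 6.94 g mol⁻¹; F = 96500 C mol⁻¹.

n(Al) = 5.89 / 26.98 = 0.2183 mol.
Since Al³⁺ + 3 e⁻ → Al, n(e⁻) passed = 3 × 0.2183 = 0.6549 mol.
Cells in series carry the same charge, so the same 0.6549 mol of electrons passes through cell 2.
Li⁺ + e⁻ → Li, so n(Li) = 0.6549 / 1 = 0.6549 mol.
m(Li) = 0.6549 × 6.94 = 4.55 g.

4.55 g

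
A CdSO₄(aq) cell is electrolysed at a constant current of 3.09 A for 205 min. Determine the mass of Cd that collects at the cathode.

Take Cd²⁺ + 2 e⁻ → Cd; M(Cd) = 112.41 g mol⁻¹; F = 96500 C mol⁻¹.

22.1 g

Q = I·t = 3.090 A × 12300 s = 38010 C.
n(e⁻) = Q/F = 38010 / 96500 = 0.3939 mol.
Cd²⁺ + 2 e⁻ → Cd, so n(Cd) = n(e⁻)/2 = 0.1969 mol.
m = n·M = 0.1969 × 112.41 = 22.1 g.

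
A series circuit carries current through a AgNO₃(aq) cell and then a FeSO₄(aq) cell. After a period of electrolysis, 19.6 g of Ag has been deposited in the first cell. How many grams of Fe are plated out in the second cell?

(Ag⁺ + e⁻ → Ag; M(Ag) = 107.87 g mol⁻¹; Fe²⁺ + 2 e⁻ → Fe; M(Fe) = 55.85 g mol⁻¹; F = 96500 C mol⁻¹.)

n(Ag) = 19.6 / 107.87 = 0.1817 mol.
Since Ag⁺ + e⁻ → Ag, n(e⁻) passed = 1 × 0.1817 = 0.1817 mol.
Cells in series carry the same charge, so the same 0.1817 mol of electrons passes through cell 2.
Fe²⁺ + 2 e⁻ → Fe, so n(Fe) = 0.1817 / 2 = 0.09085 mol.
m(Fe) = 0.09085 × 55.85 = 5.07 g.

5.07 g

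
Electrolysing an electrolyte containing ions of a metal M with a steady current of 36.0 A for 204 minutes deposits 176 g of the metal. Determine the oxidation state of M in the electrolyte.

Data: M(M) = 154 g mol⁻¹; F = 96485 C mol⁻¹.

Q = I·t = 36.00 A × 12240 s = 440600 C, so n(e⁻) = 440600/96485 = 4.567 mol.
n(M) deposited = 176 / 154 = 1.143 mol.
Electrons per atom = n(e⁻)/n(M) = 4.567 / 1.143 = 4.00 ≈ 4, so the ion is M⁴⁺.

+4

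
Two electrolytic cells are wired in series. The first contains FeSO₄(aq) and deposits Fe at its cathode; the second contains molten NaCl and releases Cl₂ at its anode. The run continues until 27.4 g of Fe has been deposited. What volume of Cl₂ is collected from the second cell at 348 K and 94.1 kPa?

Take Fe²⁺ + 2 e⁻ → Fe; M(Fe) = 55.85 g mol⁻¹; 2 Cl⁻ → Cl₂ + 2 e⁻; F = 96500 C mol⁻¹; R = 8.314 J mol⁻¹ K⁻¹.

n(Fe) = 27.4 / 55.85 = 0.4906 mol, so n(e⁻) = 2 × 0.4906 = 0.9812 mol.
The cells are in series, so the same 0.9812 mol of electrons passes through the second cell.
2 Cl⁻ → Cl₂ + 2 e⁻ — 2 mol e⁻ per mol Cl₂, so n(Cl₂) = 0.9812/2 = 0.4906 mol.
V = nRT/P = (0.4906 × 8.314 × 348) / (94.1 × 10³) = 0.0151 m³ = 15.1 L.

15.1 L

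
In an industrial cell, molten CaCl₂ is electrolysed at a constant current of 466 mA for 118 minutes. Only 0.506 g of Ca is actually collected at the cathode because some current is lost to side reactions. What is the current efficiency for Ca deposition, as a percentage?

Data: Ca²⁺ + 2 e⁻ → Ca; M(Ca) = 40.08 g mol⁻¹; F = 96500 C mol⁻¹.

Q = I·t = 0.4660 × 7080.0 = 3299 C; n(e⁻) = 3299/96500 = 0.03419 mol.
Theoretical n(Ca) = n(e⁻)/2 = 0.01709 mol, i.e. m_theo = 0.01709 × 40.08 = 0.6852 g.
Efficiency = m_actual / m_theo = 0.506 / 0.6852 = 73.9 %.

73.9 %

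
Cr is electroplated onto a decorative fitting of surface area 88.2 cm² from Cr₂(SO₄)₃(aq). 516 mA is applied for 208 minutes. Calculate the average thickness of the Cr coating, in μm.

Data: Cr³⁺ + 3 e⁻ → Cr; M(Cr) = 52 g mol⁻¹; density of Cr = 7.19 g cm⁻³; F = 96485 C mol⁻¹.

Q = I·t = 0.5160 × 12480 = 6440 C; n(e⁻) = 0.06674 mol.
n(Cr) = n(e⁻)/3 = 0.02225 mol, so m = 0.02225 × 52 = 1.157 g.
Volume = m/ρ = 1.157 / 7.19 = 0.1609 cm³.
Thickness = V/A = 0.1609 / 88.2 = 0.00182 cm = 18.2 μm.

18.2 μm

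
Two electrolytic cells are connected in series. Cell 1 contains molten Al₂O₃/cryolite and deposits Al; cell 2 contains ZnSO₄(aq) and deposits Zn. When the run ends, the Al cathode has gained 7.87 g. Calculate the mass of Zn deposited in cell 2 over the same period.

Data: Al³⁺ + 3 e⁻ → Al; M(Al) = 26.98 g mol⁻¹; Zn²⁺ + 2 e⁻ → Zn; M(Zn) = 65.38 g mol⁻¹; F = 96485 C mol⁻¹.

n(Al) = 7.87 / 26.98 = 0.2917 mol.
Since Al³⁺ + 3 e⁻ → Al, n(e⁻) passed = 3 × 0.2917 = 0.8751 mol.
Cells in series carry the same charge, so the same 0.8751 mol of electrons passes through cell 2.
Zn²⁺ + 2 e⁻ → Zn, so n(Zn) = 0.8751 / 2 = 0.4375 mol.
m(Zn) = 0.4375 × 65.38 = 28.6 g.

28.6 g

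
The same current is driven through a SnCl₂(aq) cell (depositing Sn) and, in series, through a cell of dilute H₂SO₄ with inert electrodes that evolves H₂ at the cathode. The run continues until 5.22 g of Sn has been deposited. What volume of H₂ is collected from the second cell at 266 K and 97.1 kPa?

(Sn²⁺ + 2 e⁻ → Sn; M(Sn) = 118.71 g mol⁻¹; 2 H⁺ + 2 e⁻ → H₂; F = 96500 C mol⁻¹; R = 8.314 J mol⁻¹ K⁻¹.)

n(Sn) = 5.22 / 118.71 = 0.04397 mol, so n(e⁻) = 2 × 0.04397 = 0.08795 mol.
The cells are in series, so the same 0.08795 mol of electrons passes through the second cell.
2 H⁺ + 2 e⁻ → H₂ — 2 mol e⁻ per mol H₂, so n(H₂) = 0.08795/2 = 0.04397 mol.
V = nRT/P = (0.04397 × 8.314 × 266) / (97.1 × 10³) = 0.00100 m³ = 1.00 L.

1.00 L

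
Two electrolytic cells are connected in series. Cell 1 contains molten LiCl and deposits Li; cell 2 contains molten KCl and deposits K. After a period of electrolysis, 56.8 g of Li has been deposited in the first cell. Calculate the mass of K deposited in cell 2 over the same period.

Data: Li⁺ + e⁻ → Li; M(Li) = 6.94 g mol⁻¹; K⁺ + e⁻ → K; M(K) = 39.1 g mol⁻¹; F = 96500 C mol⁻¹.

320 g

n(Li) = 56.8 / 6.94 = 8.184 mol.
Since Li⁺ + e⁻ → Li, n(e⁻) passed = 1 × 8.184 = 8.184 mol.
Cells in series carry the same charge, so the same 8.184 mol of electrons passes through cell 2.
K⁺ + e⁻ → K, so n(K) = 8.184 / 1 = 8.184 mol.
m(K) = 8.184 × 39.1 = 320 g.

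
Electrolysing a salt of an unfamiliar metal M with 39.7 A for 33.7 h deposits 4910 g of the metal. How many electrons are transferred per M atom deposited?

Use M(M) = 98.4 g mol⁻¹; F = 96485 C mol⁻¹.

1

Q = I·t = 39.70 A × 121320 s = 4816000 C, so n(e⁻) = 4816000/96485 = 49.92 mol.
n(M) deposited = 4910 / 98.4 = 49.90 mol.
Electrons per atom = n(e⁻)/n(M) = 49.92 / 49.90 = 1.00 ≈ 1, so the ion is M⁺.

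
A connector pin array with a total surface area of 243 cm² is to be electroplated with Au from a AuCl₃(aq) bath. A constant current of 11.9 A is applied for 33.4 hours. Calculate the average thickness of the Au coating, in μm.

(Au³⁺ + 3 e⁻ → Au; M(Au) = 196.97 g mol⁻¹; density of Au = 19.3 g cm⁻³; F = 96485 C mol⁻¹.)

2080 μm

Q = I·t = 11.90 × 120240 = 1431000 C; n(e⁻) = 14.83 mol.
n(Au) = n(e⁻)/3 = 4.943 mol, so m = 4.943 × 196.97 = 973.7 g.
Volume = m/ρ = 973.7 / 19.3 = 50.45 cm³.
Thickness = V/A = 50.45 / 243 = 0.208 cm = 2080 μm.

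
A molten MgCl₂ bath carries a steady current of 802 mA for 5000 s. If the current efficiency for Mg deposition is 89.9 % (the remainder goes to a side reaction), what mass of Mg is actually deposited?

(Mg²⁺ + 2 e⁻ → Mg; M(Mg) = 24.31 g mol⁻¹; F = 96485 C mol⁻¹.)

Q = I·t = 0.8020 × 5000.0 = 4010 C.
n(e⁻) = 4010/96485 = 0.04156 mol; theoretically n(Mg) = 0.04156/2 = 0.02078 mol, m_theo = 0.5052 g.
At 89.9 % efficiency, m_actual = 0.899 × 0.5052 = 0.454 g.

0.454 g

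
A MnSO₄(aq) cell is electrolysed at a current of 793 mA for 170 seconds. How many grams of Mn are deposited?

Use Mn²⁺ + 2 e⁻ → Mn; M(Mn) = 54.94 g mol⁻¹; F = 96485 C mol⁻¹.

0.0384 g

Q = I·t = 0.7930 A × 170.00 s = 134.8 C.
n(e⁻) = Q/F = 134.8 / 96485 = 0.001397 mol.
Mn²⁺ + 2 e⁻ → Mn, so n(Mn) = n(e⁻)/2 = 0.0006986 mol.
m = n·M = 0.0006986 × 54.94 = 0.0384 g.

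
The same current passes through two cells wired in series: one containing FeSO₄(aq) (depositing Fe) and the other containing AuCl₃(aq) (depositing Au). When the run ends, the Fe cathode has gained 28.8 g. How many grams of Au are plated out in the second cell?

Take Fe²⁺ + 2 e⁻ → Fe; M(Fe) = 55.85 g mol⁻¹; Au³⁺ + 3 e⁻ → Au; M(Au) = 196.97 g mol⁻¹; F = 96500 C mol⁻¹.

67.7 g

n(Fe) = 28.8 / 55.85 = 0.5157 mol.
Since Fe²⁺ + 2 e⁻ → Fe, n(e⁻) passed = 2 × 0.5157 = 1.031 mol.
Cells in series carry the same charge, so the same 1.031 mol of electrons passes through cell 2.
Au³⁺ + 3 e⁻ → Au, so n(Au) = 1.031 / 3 = 0.3438 mol.
m(Au) = 0.3438 × 196.97 = 67.7 g.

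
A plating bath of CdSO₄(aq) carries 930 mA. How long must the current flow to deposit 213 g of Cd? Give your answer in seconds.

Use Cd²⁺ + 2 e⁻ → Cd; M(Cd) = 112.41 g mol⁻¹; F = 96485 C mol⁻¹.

3.93 × 10⁵ s

n(Cd) = m/M = 213 / 112.41 = 1.895 mol.
Each Cd atom requires 2 electrons, so n(e⁻) = 2 × 1.895 = 3.790 mol.
Q = n(e⁻)·F = 3.790 × 96485 = 365600 C.
t = Q/I = 365600 / 0.9300 A = 393200 s.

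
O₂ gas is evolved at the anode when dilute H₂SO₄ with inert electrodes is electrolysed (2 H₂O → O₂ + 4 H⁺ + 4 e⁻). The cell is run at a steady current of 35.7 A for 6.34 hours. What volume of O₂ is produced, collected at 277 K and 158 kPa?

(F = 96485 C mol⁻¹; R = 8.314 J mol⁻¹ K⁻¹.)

Q = I·t = 35.70 A × 22824 s = 814800 C.
n(e⁻) = Q/F = 814800 / 96485 = 8.445 mol.
4 electrons are transferred per O₂ molecule, so n(O₂) = 8.445 / 4 = 2.111 mol.
V = nRT/P = (2.111 × 8.314 × 277) / (158 × 10³ Pa) = 0.0308 m³ = 30.8 L.

30.8 L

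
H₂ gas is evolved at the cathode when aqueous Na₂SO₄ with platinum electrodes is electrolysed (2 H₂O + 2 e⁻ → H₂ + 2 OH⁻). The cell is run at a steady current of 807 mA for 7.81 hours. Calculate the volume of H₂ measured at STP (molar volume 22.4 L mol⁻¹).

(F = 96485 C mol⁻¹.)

2.63 L

Q = I·t = 0.8070 A × 28116 s = 22690 C.
n(e⁻) = Q/F = 22690 / 96485 = 0.2352 mol.
2 electrons are transferred per H₂ molecule, so n(H₂) = 0.2352 / 2 = 0.1176 mol.
V = n × V_m = 0.1176 × 22.4 = 2.63 L.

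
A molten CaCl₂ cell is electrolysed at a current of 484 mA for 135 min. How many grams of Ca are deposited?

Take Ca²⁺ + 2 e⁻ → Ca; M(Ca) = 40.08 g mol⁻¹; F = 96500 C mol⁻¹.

Q = I·t = 0.4840 A × 8100.0 s = 3920 C.
n(e⁻) = Q/F = 3920 / 96500 = 0.04063 mol.
Ca²⁺ + 2 e⁻ → Ca, so n(Ca) = n(e⁻)/2 = 0.02031 mol.
m = n·M = 0.02031 × 40.08 = 0.814 g.

0.814 g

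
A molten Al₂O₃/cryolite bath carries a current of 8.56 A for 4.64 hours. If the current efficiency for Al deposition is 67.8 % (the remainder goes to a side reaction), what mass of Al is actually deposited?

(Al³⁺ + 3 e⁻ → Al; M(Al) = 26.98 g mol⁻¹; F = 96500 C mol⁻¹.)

9.03 g

Q = I·t = 8.560 × 16704 = 143000 C.
n(e⁻) = 143000/96500 = 1.482 mol; theoretically n(Al) = 1.482/3 = 0.4939 mol, m_theo = 13.33 g.
At 67.8 % efficiency, m_actual = 0.678 × 13.33 = 9.03 g.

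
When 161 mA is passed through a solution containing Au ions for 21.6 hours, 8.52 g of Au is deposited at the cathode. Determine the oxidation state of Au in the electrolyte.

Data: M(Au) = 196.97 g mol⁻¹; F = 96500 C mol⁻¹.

+3

Q = I·t = 0.1610 A × 77760 s = 12520 C, so n(e⁻) = 12520/96500 = 0.1297 mol.
n(Au) deposited = 8.52 / 196.97 = 0.04326 mol.
Electrons per atom = n(e⁻)/n(Au) = 0.1297 / 0.04326 = 3.00 ≈ 3, so the ion is Au³⁺.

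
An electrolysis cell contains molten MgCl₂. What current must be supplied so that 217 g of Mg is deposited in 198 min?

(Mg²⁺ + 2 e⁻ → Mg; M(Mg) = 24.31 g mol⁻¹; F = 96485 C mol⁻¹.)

n(Mg) = 217 / 24.31 = 8.926 mol.
n(e⁻) = 2 × 8.926 = 17.85 mol.
Q = n(e⁻)·F = 17.85 × 96485 = 1723000 C.
I = Q/t = 1723000 / 11880 s = 145 A.

145 A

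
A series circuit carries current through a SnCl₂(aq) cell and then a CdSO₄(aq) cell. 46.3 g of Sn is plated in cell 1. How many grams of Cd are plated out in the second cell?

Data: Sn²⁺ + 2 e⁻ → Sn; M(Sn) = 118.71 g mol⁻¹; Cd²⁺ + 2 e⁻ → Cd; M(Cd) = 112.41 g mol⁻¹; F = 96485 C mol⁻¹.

43.8 g

n(Sn) = 46.3 / 118.71 = 0.3900 mol.
Since Sn²⁺ + 2 e⁻ → Sn, n(e⁻) passed = 2 × 0.3900 = 0.7801 mol.
Cells in series carry the same charge, so the same 0.7801 mol of electrons passes through cell 2.
Cd²⁺ + 2 e⁻ → Cd, so n(Cd) = 0.7801 / 2 = 0.3900 mol.
m(Cd) = 0.3900 × 112.41 = 43.8 g.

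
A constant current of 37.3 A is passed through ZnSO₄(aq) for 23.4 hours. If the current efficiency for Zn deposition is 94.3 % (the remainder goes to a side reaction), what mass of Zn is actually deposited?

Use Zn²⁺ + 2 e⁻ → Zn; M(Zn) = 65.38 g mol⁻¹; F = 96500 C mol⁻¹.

1000 g

Q = I·t = 37.30 × 84240 = 3142000 C.
n(e⁻) = 3142000/96500 = 32.56 mol; theoretically n(Zn) = 32.56/2 = 16.28 mol, m_theo = 1064 g.
At 94.3 % efficiency, m_actual = 0.943 × 1064 = 1000 g.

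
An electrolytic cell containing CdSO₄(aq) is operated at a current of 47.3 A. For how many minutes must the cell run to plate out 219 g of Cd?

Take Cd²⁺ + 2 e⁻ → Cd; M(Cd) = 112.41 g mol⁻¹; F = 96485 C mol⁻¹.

n(Cd) = m/M = 219 / 112.41 = 1.948 mol.
Each Cd atom requires 2 electrons, so n(e⁻) = 2 × 1.948 = 3.896 mol.
Q = n(e⁻)·F = 3.896 × 96485 = 375900 C.
t = Q/I = 375900 / 47.30 A = 7948 s = 132 min.

132 min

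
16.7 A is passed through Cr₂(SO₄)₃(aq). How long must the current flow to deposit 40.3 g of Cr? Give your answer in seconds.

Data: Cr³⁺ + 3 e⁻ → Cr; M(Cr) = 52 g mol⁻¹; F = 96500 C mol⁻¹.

n(Cr) = m/M = 40.3 / 52 = 0.7750 mol.
Each Cr atom requires 3 electrons, so n(e⁻) = 3 × 0.7750 = 2.325 mol.
Q = n(e⁻)·F = 2.325 × 96500 = 224400 C.
t = Q/I = 224400 / 16.70 A = 13430 s.

13400 s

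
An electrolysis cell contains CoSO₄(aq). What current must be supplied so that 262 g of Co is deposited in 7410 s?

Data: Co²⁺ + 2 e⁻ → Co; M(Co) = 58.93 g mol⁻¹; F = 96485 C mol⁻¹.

n(Co) = 262 / 58.93 = 4.446 mol.
n(e⁻) = 2 × 4.446 = 8.892 mol.
Q = n(e⁻)·F = 8.892 × 96485 = 857900 C.
I = Q/t = 857900 / 7410.0 s = 116 A.

116 A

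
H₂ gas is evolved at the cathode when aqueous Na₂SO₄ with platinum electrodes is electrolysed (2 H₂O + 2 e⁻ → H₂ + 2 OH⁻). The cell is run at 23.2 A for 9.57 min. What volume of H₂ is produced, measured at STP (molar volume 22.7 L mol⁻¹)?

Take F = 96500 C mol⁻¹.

1.57 L

Q = I·t = 23.20 A × 574.20 s = 13320 C.
n(e⁻) = Q/F = 13320 / 96500 = 0.1380 mol.
2 electrons are transferred per H₂ molecule, so n(H₂) = 0.1380 / 2 = 0.06902 mol.
V = n × V_m = 0.06902 × 22.7 = 1.57 L.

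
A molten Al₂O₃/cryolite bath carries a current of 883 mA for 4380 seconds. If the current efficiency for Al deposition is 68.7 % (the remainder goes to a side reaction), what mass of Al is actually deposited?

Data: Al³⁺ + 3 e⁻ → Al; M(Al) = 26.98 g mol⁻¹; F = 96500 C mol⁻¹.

0.248 g

Q = I·t = 0.8830 × 4380.0 = 3868 C.
n(e⁻) = 3868/96500 = 0.04008 mol; theoretically n(Al) = 0.04008/3 = 0.01336 mol, m_theo = 0.3604 g.
At 68.7 % efficiency, m_actual = 0.687 × 0.3604 = 0.248 g.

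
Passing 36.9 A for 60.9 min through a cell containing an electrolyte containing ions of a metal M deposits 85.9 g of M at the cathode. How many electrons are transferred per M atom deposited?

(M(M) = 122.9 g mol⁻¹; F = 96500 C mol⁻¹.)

Q = I·t = 36.90 A × 3654.0 s = 134800 C, so n(e⁻) = 134800/96500 = 1.397 mol.
n(M) deposited = 85.9 / 122.9 = 0.6989 mol.
Electrons per atom = n(e⁻)/n(M) = 1.397 / 0.6989 = 2.00 ≈ 2, so the ion is M²⁺.

2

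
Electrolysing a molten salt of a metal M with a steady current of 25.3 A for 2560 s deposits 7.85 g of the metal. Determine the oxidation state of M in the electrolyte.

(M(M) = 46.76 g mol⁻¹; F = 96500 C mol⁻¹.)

Q = I·t = 25.30 A × 2560.0 s = 64770 C, so n(e⁻) = 64770/96500 = 0.6712 mol.
n(M) deposited = 7.85 / 46.76 = 0.1679 mol.
Electrons per atom = n(e⁻)/n(M) = 0.6712 / 0.1679 = 4.00 ≈ 4, so the ion is M⁴⁺.

+4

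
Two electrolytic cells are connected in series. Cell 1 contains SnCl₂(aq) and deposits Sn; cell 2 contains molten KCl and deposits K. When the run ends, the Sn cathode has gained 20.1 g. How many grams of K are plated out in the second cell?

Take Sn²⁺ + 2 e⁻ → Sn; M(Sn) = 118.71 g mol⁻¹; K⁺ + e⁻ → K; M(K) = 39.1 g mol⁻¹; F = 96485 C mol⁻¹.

13.2 g

n(Sn) = 20.1 / 118.71 = 0.1693 mol.
Since Sn²⁺ + 2 e⁻ → Sn, n(e⁻) passed = 2 × 0.1693 = 0.3386 mol.
Cells in series carry the same charge, so the same 0.3386 mol of electrons passes through cell 2.
K⁺ + e⁻ → K, so n(K) = 0.3386 / 1 = 0.3386 mol.
m(K) = 0.3386 × 39.1 = 13.2 g.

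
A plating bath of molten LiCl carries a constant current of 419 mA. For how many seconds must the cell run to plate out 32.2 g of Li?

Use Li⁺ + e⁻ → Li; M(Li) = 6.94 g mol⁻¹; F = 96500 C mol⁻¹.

1.07 × 10⁶ s

n(Li) = m/M = 32.2 / 6.94 = 4.640 mol.
Each Li atom requires 1 electron, so n(e⁻) = 1 × 4.640 = 4.640 mol.
Q = n(e⁻)·F = 4.640 × 96500 = 447700 C.
t = Q/I = 447700 / 0.4190 A = 1069000 s.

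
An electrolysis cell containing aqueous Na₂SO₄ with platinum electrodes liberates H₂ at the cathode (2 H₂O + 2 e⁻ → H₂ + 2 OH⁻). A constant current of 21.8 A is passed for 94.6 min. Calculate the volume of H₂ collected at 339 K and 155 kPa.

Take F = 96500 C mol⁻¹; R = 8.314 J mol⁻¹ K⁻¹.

Q = I·t = 21.80 A × 5676.0 s = 123700 C.
n(e⁻) = Q/F = 123700 / 96500 = 1.282 mol.
2 electrons are transferred per H₂ molecule, so n(H₂) = 1.282 / 2 = 0.6411 mol.
V = nRT/P = (0.6411 × 8.314 × 339) / (155 × 10³ Pa) = 0.0117 m³ = 11.7 L.

11.7 L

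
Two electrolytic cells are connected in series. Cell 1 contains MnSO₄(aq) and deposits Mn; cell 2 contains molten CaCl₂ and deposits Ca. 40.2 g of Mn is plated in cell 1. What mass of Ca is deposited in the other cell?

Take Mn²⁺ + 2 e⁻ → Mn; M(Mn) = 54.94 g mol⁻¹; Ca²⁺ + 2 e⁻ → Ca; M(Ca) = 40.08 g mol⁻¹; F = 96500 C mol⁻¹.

n(Mn) = 40.2 / 54.94 = 0.7317 mol.
Since Mn²⁺ + 2 e⁻ → Mn, n(e⁻) passed = 2 × 0.7317 = 1.463 mol.
Cells in series carry the same charge, so the same 1.463 mol of electrons passes through cell 2.
Ca²⁺ + 2 e⁻ → Ca, so n(Ca) = 1.463 / 2 = 0.7317 mol.
m(Ca) = 0.7317 × 40.08 = 29.3 g.

29.3 g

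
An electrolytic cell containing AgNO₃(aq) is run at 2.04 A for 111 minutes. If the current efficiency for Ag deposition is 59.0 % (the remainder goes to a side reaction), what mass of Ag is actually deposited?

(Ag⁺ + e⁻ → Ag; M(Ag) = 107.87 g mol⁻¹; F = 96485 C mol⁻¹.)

Q = I·t = 2.040 × 6660.0 = 13590 C.
n(e⁻) = 13590/96485 = 0.1408 mol; theoretically n(Ag) = 0.1408/1 = 0.1408 mol, m_theo = 15.19 g.
At 59.0 % efficiency, m_actual = 0.590 × 15.19 = 8.96 g.

8.96 g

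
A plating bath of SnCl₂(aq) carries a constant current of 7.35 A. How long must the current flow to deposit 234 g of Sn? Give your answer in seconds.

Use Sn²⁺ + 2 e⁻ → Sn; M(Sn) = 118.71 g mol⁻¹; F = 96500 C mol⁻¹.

51800 s

n(Sn) = m/M = 234 / 118.71 = 1.971 mol.
Each Sn atom requires 2 electrons, so n(e⁻) = 2 × 1.971 = 3.942 mol.
Q = n(e⁻)·F = 3.942 × 96500 = 380400 C.
t = Q/I = 380400 / 7.350 A = 51760 s.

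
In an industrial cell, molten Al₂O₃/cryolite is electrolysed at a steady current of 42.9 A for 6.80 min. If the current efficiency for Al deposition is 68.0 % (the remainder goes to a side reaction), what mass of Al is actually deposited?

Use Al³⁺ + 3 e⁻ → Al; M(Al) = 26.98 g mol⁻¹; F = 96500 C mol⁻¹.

Q = I·t = 42.90 × 408.00 = 17500 C.
n(e⁻) = 17500/96500 = 0.1814 mol; theoretically n(Al) = 0.1814/3 = 0.06046 mol, m_theo = 1.631 g.
At 68.0 % efficiency, m_actual = 0.680 × 1.631 = 1.11 g.

1.11 g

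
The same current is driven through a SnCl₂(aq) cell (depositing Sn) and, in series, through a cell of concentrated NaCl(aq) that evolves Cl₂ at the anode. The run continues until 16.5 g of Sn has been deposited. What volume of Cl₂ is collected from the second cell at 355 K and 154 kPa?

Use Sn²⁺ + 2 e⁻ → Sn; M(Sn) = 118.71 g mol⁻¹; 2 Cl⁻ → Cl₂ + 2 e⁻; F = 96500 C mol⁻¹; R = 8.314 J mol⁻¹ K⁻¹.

2.66 L

n(Sn) = 16.5 / 118.71 = 0.1390 mol, so n(e⁻) = 2 × 0.1390 = 0.2780 mol.
The cells are in series, so the same 0.2780 mol of electrons passes through the second cell.
2 Cl⁻ → Cl₂ + 2 e⁻ — 2 mol e⁻ per mol Cl₂, so n(Cl₂) = 0.2780/2 = 0.1390 mol.
V = nRT/P = (0.1390 × 8.314 × 355) / (154 × 10³) = 0.00266 m³ = 2.66 L.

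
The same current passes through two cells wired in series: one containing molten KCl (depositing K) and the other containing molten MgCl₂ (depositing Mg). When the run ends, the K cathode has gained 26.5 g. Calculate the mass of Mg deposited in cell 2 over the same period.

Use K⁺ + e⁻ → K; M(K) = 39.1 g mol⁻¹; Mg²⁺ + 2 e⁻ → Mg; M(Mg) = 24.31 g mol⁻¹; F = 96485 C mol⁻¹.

8.24 g

n(K) = 26.5 / 39.1 = 0.6777 mol.
Since K⁺ + e⁻ → K, n(e⁻) passed = 1 × 0.6777 = 0.6777 mol.
Cells in series carry the same charge, so the same 0.6777 mol of electrons passes through cell 2.
Mg²⁺ + 2 e⁻ → Mg, so n(Mg) = 0.6777 / 2 = 0.3389 mol.
m(Mg) = 0.3389 × 24.31 = 8.24 g.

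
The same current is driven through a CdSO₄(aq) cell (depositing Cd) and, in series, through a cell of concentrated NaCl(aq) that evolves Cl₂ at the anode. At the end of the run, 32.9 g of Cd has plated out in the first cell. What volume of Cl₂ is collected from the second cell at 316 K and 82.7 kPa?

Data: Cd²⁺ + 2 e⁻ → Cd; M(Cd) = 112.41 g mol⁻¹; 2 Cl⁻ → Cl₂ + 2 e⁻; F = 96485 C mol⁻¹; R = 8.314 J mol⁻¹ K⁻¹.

n(Cd) = 32.9 / 112.41 = 0.2927 mol, so n(e⁻) = 2 × 0.2927 = 0.5854 mol.
The cells are in series, so the same 0.5854 mol of electrons passes through the second cell.
2 Cl⁻ → Cl₂ + 2 e⁻ — 2 mol e⁻ per mol Cl₂, so n(Cl₂) = 0.5854/2 = 0.2927 mol.
V = nRT/P = (0.2927 × 8.314 × 316) / (82.7 × 10³) = 0.00930 m³ = 9.30 L.

9.30 L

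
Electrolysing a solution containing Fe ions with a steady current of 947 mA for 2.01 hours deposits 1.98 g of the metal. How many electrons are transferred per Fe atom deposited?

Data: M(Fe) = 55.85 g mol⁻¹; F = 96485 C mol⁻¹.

2

Q = I·t = 0.9470 A × 7236.0 s = 6852 C, so n(e⁻) = 6852/96485 = 0.07102 mol.
n(Fe) deposited = 1.98 / 55.85 = 0.03545 mol.
Electrons per atom = n(e⁻)/n(Fe) = 0.07102 / 0.03545 = 2.00 ≈ 2, so the ion is Fe²⁺.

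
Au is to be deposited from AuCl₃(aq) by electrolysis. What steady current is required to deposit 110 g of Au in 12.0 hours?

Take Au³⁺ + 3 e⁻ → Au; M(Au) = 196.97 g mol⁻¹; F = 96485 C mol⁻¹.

3.74 A

n(Au) = 110 / 196.97 = 0.5585 mol.
n(e⁻) = 3 × 0.5585 = 1.675 mol.
Q = n(e⁻)·F = 1.675 × 96485 = 161600 C.
I = Q/t = 161600 / 43200 s = 3.74 A.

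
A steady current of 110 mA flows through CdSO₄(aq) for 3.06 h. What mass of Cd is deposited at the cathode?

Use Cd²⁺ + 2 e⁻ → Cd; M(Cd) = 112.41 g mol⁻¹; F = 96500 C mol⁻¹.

0.706 g

Q = I·t = 0.1100 A × 11016 s = 1212 C.
n(e⁻) = Q/F = 1212 / 96500 = 0.01256 mol.
Cd²⁺ + 2 e⁻ → Cd, so n(Cd) = n(e⁻)/2 = 0.006279 mol.
m = n·M = 0.006279 × 112.41 = 0.706 g.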